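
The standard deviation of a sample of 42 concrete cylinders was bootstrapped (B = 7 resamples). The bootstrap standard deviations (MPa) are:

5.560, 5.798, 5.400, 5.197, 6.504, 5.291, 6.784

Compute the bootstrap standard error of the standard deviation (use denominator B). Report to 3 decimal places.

SE* = 0.574

Bootstrap SE is the standard deviation of the 7 replicate standard deviations.
Mean of replicates: (5.560 + 5.798 + 5.400 + 5.197 + 6.504 + 5.291 + 6.784) / 7 = 40.5340 / 7 = 5.7906
Sum of squared deviations: (−0.2306)² + (+0.0074)² + (−0.3906)² + (−0.5936)² + (+0.7134)² + (−0.4996)² + (+0.9934)² = 2.3035
Variance = 2.3035 / 7 = 0.3291
SE* = √0.3291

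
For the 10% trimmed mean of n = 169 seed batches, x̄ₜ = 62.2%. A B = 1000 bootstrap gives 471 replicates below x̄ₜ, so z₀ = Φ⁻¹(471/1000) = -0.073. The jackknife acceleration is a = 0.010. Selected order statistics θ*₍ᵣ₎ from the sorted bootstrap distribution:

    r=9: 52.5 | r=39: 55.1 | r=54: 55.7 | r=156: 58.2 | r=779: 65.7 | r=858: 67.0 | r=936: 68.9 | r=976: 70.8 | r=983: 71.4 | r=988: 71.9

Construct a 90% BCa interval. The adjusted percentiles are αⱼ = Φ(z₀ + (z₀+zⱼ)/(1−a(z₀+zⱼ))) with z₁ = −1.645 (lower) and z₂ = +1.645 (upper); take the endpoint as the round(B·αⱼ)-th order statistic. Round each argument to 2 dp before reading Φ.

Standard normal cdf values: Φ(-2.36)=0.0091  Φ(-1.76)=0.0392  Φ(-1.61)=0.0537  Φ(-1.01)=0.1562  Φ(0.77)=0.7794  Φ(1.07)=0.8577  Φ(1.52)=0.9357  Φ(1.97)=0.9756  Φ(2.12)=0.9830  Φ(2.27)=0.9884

Lower: z₀ + z₁ = -0.073 + (-1.645) = -1.718; 1 − a(z₀+z₁) = 1 − (0.010)(-1.718) = 1.0172; argument = -0.073 + (-1.718)/1.0172 = -1.7620 → -1.76.
α₁ = Φ(-1.76) = 0.0392; rank = round(1000 × 0.0392) = 39; θ*₍39₎ = 55.1.
Upper: z₀ + z₂ = 1.572; 1 − a(z₀+z₂) = 0.9843; argument = 1.5241 → 1.52; α₂ = 0.9357; rank = 936; θ*₍936₎ = 68.9.

(55.1, 68.9)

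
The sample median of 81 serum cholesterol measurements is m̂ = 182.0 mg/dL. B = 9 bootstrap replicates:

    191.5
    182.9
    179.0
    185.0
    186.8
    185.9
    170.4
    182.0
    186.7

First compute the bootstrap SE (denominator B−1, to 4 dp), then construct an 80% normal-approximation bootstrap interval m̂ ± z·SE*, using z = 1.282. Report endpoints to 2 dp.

(174.32, 189.68)

Mean of replicates = 183.3556; sum of squared deviations = 287.4222; SE* = √(287.4222/8) = 5.9940
Margin = 1.282 × 5.9940 = 7.684
Interval: 182.0 ± 7.684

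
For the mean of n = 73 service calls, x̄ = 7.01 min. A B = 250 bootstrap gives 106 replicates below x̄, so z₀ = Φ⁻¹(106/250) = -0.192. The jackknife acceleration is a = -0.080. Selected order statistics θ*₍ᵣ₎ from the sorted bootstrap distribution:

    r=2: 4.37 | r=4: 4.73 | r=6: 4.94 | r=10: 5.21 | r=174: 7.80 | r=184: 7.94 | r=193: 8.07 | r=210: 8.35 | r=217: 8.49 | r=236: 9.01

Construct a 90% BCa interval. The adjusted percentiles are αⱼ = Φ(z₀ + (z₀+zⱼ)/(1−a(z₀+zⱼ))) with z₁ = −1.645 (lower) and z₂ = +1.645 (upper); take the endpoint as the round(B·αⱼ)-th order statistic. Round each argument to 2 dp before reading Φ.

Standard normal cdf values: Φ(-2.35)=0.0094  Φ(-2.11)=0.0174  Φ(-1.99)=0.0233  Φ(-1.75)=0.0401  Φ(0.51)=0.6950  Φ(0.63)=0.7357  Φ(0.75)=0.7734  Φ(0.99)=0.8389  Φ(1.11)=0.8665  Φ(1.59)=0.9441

Lower: z₀ + z₁ = -0.192 + (-1.645) = -1.837; 1 − a(z₀+z₁) = 1 − (-0.080)(-1.837) = 0.8530; argument = -0.192 + (-1.837)/0.8530 = -2.3455 → -2.35.
α₁ = Φ(-2.35) = 0.0094; rank = round(250 × 0.0094) = 2; θ*₍2₎ = 4.37.
Upper: z₀ + z₂ = 1.453; 1 − a(z₀+z₂) = 1.1162; argument = 1.1097 → 1.11; α₂ = 0.8665; rank = 217; θ*₍217₎ = 8.49.

(4.37, 8.49)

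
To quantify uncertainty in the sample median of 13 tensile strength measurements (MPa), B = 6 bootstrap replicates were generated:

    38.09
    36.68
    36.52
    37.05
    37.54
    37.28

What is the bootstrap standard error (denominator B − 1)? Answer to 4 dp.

SE* = 0.5778

Bootstrap SE is the standard deviation of the 6 replicate medians.
Mean of replicates: (38.09 + 36.68 + 36.52 + 37.05 + 37.54 + 37.28) / 6 = 223.16000 / 6 = 37.19333
Sum of squared deviations: (+0.89667)² + (−0.51333)² + (−0.67333)² + (−0.14333)² + (+0.34667)² + (+0.08667)² = 1.66913
Variance = 1.66913 / 5 = 0.33383
SE* = √0.33383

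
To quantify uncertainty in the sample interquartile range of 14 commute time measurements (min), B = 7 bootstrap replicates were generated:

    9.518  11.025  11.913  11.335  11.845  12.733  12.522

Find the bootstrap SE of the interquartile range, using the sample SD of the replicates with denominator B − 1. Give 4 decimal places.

SE* = 1.0812

Bootstrap SE is the standard deviation of the 7 replicate interquartile ranges.
Mean of replicates: (9.518 + 11.025 + 11.913 + 11.335 + 11.845 + 12.733 + 12.522) / 7 = 80.89100 / 7 = 11.55586
Sum of squared deviations: (−2.03786)² + (−0.53086)² + (+0.35714)² + (−0.22086)² + (+0.28914)² + (+1.17714)² + (+0.96614)² = 7.01370
Variance = 7.01370 / 6 = 1.16895
SE* = √1.16895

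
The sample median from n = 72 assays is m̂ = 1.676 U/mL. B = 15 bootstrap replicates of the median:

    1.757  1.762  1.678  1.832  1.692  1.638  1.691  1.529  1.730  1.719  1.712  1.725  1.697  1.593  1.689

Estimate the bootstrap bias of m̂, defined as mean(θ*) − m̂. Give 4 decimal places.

mean(θ*) = (1.757 + 1.762 + 1.678 + 1.832 + 1.692 + 1.638 + 1.691 + 1.529 + 1.730 + 1.719 + 1.712 + 1.725 + 1.697 + 1.593 + 1.689) / 15 = 1.69627
bias = 1.69627 − 1.676

bias = +0.0203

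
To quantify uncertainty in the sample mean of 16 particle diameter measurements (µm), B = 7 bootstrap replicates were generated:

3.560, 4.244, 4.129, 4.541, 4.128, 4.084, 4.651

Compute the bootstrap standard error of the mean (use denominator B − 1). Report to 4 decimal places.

SE* = 0.3546

Bootstrap SE is the standard deviation of the 7 replicate means.
Mean of replicates: (3.560 + 4.244 + 4.129 + 4.541 + 4.128 + 4.084 + 4.651) / 7 = 29.33700 / 7 = 4.19100
Sum of squared deviations: (−0.63100)² + (+0.05300)² + (−0.06200)² + (+0.35000)² + (−0.06300)² + (−0.10700)² + (+0.46000)² = 0.75433
Variance = 0.75433 / 6 = 0.12572
SE* = √0.12572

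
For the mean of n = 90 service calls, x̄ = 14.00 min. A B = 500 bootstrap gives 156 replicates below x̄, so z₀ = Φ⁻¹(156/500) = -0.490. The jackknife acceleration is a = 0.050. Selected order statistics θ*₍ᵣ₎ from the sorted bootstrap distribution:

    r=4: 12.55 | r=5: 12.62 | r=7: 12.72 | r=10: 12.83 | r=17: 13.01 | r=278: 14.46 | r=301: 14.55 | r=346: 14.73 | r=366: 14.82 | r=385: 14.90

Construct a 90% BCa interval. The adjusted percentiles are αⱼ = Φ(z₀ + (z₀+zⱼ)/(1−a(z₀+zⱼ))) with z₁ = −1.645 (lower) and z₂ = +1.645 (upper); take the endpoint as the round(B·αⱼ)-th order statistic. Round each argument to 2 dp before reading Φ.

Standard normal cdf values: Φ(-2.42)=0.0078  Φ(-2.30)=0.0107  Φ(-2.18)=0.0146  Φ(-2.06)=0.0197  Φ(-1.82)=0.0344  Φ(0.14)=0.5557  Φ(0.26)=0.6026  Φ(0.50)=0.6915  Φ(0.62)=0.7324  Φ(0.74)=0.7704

Lower: z₀ + z₁ = -0.490 + (-1.645) = -2.135; 1 − a(z₀+z₁) = 1 − (0.050)(-2.135) = 1.1067; argument = -0.490 + (-2.135)/1.1067 = -2.4191 → -2.42.
α₁ = Φ(-2.42) = 0.0078; rank = round(500 × 0.0078) = 4; θ*₍4₎ = 12.55.
Upper: z₀ + z₂ = 1.155; 1 − a(z₀+z₂) = 0.9423; argument = 0.7358 → 0.74; α₂ = 0.7704; rank = 385; θ*₍385₎ = 14.90.

(12.55, 14.90)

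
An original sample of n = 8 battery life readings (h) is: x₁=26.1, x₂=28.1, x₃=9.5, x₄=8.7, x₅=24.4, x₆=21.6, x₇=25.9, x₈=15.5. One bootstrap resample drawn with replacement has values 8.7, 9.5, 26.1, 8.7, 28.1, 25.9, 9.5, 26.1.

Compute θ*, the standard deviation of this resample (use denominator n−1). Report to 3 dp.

Mean = 17.8250; sum of squared deviations = 612.8750
s² = 612.8750 / 7 = 87.5536
s = √87.5536 = 9.357

θ* = 9.357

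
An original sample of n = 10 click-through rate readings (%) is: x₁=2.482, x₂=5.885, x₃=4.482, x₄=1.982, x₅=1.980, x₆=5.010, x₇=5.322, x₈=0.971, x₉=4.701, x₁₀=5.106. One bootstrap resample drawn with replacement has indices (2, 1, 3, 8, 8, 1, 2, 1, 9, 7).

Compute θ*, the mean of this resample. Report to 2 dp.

θ* = 3.57

Resample values: 5.885, 2.482, 4.482, 0.971, 0.971, 2.482, 5.885, 2.482, 4.701, 5.322.
Mean = (5.885 + 2.482 + 4.482 + 0.971 + 0.971 + 2.482 + 5.885 + 2.482 + 4.701 + 5.322) / 10 = 35.6630 / 10 = 3.57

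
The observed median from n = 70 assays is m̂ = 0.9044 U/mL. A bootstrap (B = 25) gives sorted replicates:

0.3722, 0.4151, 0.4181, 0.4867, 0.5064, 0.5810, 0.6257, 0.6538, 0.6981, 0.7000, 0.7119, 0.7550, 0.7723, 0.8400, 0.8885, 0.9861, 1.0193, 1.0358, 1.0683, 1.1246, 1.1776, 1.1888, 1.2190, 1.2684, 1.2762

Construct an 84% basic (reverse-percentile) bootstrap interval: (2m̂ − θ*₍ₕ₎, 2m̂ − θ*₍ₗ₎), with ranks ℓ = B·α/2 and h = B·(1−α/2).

Percentile endpoints at ranks 2 and 23: θ*₍2₎ = 0.4151, θ*₍23₎ = 1.2190.
Basic interval reflects these around m̂:
  lower = 2 × 0.9044 − 1.2190 = 0.5898
  upper = 2 × 0.9044 − 0.4151 = 1.3937

(0.5898, 1.3937)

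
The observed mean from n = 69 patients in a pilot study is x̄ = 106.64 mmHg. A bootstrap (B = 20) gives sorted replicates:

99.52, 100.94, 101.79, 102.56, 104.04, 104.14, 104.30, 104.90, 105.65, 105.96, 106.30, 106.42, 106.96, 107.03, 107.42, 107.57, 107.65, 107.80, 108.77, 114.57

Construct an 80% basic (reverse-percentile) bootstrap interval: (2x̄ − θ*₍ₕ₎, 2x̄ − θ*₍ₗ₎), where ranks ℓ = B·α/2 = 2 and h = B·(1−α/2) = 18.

(105.48, 112.34)

Percentile endpoints at ranks 2 and 18: θ*₍2₎ = 100.94, θ*₍18₎ = 107.80.
Basic interval reflects these around x̄:
  lower = 2 × 106.64 − 107.80 = 105.48
  upper = 2 × 106.64 − 100.94 = 112.34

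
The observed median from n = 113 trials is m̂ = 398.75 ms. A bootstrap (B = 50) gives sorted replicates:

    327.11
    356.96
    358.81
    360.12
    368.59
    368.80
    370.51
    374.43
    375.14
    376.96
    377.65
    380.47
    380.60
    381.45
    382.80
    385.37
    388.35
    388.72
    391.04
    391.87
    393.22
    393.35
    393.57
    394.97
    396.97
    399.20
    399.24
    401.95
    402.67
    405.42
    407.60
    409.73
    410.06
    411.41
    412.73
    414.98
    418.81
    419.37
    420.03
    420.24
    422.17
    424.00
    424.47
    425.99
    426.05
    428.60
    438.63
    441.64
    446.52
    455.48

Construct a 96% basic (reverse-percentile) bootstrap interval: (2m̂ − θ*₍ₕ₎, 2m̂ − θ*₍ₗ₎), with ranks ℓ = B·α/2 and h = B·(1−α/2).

(350.98, 470.39)

Percentile endpoints at ranks 1 and 49: θ*₍1₎ = 327.11, θ*₍49₎ = 446.52.
Basic interval reflects these around m̂:
  lower = 2 × 398.75 − 446.52 = 350.98
  upper = 2 × 398.75 − 327.11 = 470.39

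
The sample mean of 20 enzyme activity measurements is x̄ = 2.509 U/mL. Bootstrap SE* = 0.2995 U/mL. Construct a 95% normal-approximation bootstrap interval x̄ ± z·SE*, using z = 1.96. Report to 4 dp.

(1.9220, 3.0960)

Margin = 1.96 × 0.2995 = 0.58702
Interval: 2.509 ± 0.58702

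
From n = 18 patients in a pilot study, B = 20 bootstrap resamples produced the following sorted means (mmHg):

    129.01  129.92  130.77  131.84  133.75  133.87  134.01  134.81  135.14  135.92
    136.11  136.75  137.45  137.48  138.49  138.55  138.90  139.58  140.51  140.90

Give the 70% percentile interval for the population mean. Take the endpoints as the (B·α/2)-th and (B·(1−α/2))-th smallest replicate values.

α = 0.30; lower rank = 20 × 0.150 = 3; upper rank = 20 × 0.850 = 17.
The 3rd smallest replicate is 130.77; the 17th is 138.90.

(130.77, 138.90)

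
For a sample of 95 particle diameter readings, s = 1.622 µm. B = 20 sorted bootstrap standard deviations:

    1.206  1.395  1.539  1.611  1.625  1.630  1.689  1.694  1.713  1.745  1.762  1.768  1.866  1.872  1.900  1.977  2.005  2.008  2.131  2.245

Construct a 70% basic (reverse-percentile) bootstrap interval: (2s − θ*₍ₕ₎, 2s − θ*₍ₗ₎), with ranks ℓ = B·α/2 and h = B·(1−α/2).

(1.239, 1.705)

Percentile endpoints at ranks 3 and 17: θ*₍3₎ = 1.539, θ*₍17₎ = 2.005.
Basic interval reflects these around s:
  lower = 2 × 1.622 − 2.005 = 1.239
  upper = 2 × 1.622 − 1.539 = 1.705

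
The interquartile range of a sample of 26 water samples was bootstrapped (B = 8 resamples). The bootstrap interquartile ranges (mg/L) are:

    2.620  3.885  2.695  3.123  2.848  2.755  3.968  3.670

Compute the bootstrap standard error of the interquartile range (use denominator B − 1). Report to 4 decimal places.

SE* = 0.5605

Bootstrap SE is the standard deviation of the 8 replicate interquartile ranges.
Mean of replicates: (2.620 + 3.885 + 2.695 + 3.123 + 2.848 + 2.755 + 3.968 + 3.670) / 8 = 25.56400 / 8 = 3.19550
Sum of squared deviations: (−0.57550)² + (+0.68950)² + (−0.50050)² + (−0.07250)² + (−0.34750)² + (−0.44050)² + (+0.77250)² + (+0.47450)² = 2.19907
Variance = 2.19907 / 7 = 0.31415
SE* = √0.31415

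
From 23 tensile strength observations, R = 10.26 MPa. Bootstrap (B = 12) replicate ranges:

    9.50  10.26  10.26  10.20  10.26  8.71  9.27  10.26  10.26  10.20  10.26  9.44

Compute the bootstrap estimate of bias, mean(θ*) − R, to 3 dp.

mean(θ*) = (9.50 + 10.26 + 10.26 + 10.20 + 10.26 + 8.71 + 9.27 + 10.26 + 10.26 + 10.20 + 10.26 + 9.44) / 12 = 9.9067
bias = 9.9067 − 10.26

bias = −0.353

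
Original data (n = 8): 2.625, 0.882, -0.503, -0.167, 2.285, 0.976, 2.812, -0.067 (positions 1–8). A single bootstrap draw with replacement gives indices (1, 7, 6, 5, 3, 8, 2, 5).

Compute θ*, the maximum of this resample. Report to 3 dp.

θ* = 2.812

Resample values: 2.625, 2.812, 0.976, 2.285, -0.503, -0.067, 0.882, 2.285.
Maximum = 2.812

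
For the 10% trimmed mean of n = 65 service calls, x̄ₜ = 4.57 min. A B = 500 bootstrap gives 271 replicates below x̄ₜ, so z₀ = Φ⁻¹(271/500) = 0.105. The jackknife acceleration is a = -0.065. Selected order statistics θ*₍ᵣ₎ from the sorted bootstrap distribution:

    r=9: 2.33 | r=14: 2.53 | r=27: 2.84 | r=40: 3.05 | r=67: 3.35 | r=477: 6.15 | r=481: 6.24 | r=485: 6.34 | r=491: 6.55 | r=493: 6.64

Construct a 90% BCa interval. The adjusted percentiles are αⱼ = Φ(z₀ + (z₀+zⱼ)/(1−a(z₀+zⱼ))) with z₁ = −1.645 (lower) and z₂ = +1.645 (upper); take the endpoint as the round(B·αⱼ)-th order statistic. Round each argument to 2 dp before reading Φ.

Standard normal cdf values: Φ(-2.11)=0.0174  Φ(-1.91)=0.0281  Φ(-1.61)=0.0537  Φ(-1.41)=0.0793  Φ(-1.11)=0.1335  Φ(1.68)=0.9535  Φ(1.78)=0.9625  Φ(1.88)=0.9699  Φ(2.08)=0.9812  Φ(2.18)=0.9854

Lower: z₀ + z₁ = 0.105 + (-1.645) = -1.540; 1 − a(z₀+z₁) = 1 − (-0.065)(-1.540) = 0.8999; argument = 0.105 + (-1.540)/0.8999 = -1.6063 → -1.61.
α₁ = Φ(-1.61) = 0.0537; rank = round(500 × 0.0537) = 27; θ*₍27₎ = 2.84.
Upper: z₀ + z₂ = 1.750; 1 − a(z₀+z₂) = 1.1138; argument = 1.6763 → 1.68; α₂ = 0.9535; rank = 477; θ*₍477₎ = 6.15.

(2.84, 6.15)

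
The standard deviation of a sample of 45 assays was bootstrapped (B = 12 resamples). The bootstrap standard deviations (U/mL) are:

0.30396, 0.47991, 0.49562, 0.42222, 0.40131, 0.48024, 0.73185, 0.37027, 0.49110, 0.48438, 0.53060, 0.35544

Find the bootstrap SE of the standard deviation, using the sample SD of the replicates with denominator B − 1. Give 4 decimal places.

SE* = 0.1090

Bootstrap SE is the standard deviation of the 12 replicate standard deviations.
Mean of replicates: (0.30396 + 0.47991 + 0.49562 + 0.42222 + 0.40131 + 0.48024 + 0.73185 + 0.37027 + 0.49110 + 0.48438 + 0.53060 + 0.35544) / 12 = 5.546900 / 12 = 0.462242
Sum of squared deviations: (−0.158282)² + (+0.017668)² + (+0.033378)² + (−0.040022)² + (−0.060932)² + (+0.017998)² + (+0.269608)² + (−0.091972)² + (+0.028858)² + (+0.022138)² + (+0.068358)² + (−0.106802)² = 0.130668
Variance = 0.130668 / 11 = 0.011879
SE* = √0.011879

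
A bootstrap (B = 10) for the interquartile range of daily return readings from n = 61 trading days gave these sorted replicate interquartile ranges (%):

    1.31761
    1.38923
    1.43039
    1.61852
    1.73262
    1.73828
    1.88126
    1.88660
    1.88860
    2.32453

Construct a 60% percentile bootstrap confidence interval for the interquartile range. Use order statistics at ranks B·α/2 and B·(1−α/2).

α = 0.40; lower rank = 10 × 0.200 = 2; upper rank = 10 × 0.800 = 8.
The 2nd smallest replicate is 1.38923; the 8th is 1.88660.

(1.38923, 1.88660)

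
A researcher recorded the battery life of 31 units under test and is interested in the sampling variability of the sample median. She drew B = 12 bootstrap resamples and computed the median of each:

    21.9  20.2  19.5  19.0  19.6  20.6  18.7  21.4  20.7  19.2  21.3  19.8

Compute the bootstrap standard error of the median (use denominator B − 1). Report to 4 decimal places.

Bootstrap SE is the standard deviation of the 12 replicate medians.
Mean of replicates: (21.9 + 20.2 + 19.5 + 19.0 + 19.6 + 20.6 + 18.7 + 21.4 + 20.7 + 19.2 + 21.3 + 19.8) / 12 = 241.90000 / 12 = 20.15833
Sum of squared deviations: (+1.74167)² + (+0.04167)² + (−0.65833)² + (−1.15833)² + (−0.55833)² + (+0.44167)² + (−1.45833)² + (+1.24167)² + (+0.54167)² + (−0.95833)² + (+1.14167)² + (−0.35833)² = 11.62917
Variance = 11.62917 / 11 = 1.05720
SE* = √1.05720

SE* = 1.0282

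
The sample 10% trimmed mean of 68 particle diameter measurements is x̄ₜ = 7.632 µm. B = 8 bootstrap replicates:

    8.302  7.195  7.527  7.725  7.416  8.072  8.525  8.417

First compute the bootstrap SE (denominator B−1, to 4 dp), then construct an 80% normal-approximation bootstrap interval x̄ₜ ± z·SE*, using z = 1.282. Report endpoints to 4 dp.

Mean of replicates = 7.8974; sum of squared deviations = 1.7501; SE* = √(1.7501/7) = 0.5000
Margin = 1.282 × 0.5000 = 0.64100
Interval: 7.632 ± 0.64100

(6.9910, 8.2730)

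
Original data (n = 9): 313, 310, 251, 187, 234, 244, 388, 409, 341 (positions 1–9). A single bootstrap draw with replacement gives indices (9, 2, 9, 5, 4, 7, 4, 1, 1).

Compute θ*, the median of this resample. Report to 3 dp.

Resample values: 341, 310, 341, 234, 187, 388, 187, 313, 313.
Sorted: 187, 187, 234, 310, 313, 313, 341, 341, 388
Median = middle value = 313.000

θ* = 313.000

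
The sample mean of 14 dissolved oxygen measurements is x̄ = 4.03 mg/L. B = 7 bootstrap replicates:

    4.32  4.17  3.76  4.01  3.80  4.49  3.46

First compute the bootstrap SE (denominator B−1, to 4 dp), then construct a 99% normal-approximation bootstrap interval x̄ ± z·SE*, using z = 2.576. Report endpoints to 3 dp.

(3.113, 4.947)

Mean of replicates = 4.0014; sum of squared deviations = 0.7607; SE* = √(0.7607/6) = 0.3561
Margin = 2.576 × 0.3561 = 0.9173
Interval: 4.03 ± 0.9173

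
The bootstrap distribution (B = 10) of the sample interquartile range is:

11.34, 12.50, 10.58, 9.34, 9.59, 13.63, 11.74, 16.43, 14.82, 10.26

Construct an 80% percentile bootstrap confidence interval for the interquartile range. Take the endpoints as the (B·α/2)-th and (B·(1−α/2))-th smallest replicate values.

Sorted replicates: 9.34, 9.59, 10.26, 10.58, 11.34, 11.74, 12.50, 13.63, 14.82, 16.43
α = 0.20; lower rank = 10 × 0.100 = 1; upper rank = 10 × 0.900 = 9.
The 1st smallest replicate is 9.34; the 9th is 14.82.

(9.34, 14.82)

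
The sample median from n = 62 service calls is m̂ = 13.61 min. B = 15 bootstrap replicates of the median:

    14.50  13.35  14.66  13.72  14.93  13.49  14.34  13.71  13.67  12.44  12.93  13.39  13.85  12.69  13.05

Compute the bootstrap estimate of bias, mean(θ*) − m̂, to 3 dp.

bias = +0.038

mean(θ*) = (14.50 + 13.35 + 14.66 + 13.72 + 14.93 + 13.49 + 14.34 + 13.71 + 13.67 + 12.44 + 12.93 + 13.39 + 13.85 + 12.69 + 13.05) / 15 = 13.6480
bias = 13.6480 − 13.61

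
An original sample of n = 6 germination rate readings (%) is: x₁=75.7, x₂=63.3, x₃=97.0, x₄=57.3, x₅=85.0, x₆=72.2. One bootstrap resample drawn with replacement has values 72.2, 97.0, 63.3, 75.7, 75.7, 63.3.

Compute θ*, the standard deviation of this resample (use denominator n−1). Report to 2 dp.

θ* = 12.37

Mean = 74.5333; sum of squared deviations = 765.2933
s² = 765.2933 / 5 = 153.0587
s = √153.0587 = 12.37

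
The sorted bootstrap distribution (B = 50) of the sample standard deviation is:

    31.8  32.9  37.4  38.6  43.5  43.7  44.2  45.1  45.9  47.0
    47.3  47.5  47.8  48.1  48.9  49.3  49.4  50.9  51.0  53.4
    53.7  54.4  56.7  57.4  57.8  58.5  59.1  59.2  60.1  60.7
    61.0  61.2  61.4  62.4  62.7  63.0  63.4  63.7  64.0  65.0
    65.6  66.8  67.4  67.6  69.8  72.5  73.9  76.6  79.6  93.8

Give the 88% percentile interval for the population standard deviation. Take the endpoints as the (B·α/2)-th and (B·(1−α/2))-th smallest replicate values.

α = 0.12; lower rank = 50 × 0.060 = 3; upper rank = 50 × 0.940 = 47.
The 3rd smallest replicate is 37.4; the 47th is 73.9.

(37.4, 73.9)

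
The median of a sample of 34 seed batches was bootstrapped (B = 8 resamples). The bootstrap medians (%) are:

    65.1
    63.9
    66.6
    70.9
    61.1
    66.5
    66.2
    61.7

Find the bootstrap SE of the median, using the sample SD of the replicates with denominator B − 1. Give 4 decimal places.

Bootstrap SE is the standard deviation of the 8 replicate medians.
Mean of replicates: (65.1 + 63.9 + 66.6 + 70.9 + 61.1 + 66.5 + 66.2 + 61.7) / 8 = 522.00000 / 8 = 65.25000
Sum of squared deviations: (−0.15000)² + (−1.35000)² + (+1.35000)² + (+5.65000)² + (−4.15000)² + (+1.25000)² + (+0.95000)² + (−3.55000)² = 67.88000
Variance = 67.88000 / 7 = 9.69714
SE* = √9.69714

SE* = 3.1140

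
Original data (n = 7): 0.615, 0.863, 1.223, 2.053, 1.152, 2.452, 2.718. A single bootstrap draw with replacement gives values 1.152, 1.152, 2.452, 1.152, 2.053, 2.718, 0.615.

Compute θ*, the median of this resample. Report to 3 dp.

Sorted: 0.615, 1.152, 1.152, 1.152, 2.053, 2.452, 2.718
Median = middle value = 1.152

θ* = 1.152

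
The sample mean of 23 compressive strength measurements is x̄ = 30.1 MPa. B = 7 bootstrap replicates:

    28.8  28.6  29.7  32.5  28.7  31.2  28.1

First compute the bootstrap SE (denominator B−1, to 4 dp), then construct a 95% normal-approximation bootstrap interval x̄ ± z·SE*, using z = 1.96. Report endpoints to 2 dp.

Mean of replicates = 29.6571; sum of squared deviations = 15.6571; SE* = √(15.6571/6) = 1.6154
Margin = 1.96 × 1.6154 = 3.166
Interval: 30.1 ± 3.166

(26.93, 33.27)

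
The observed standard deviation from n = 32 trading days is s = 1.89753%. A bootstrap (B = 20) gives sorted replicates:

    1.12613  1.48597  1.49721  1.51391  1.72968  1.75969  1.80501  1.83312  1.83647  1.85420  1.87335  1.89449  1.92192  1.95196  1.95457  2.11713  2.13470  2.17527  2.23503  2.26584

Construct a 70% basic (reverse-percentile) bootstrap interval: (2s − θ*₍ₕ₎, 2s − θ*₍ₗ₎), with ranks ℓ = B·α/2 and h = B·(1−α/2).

(1.66036, 2.29785)

Percentile endpoints at ranks 3 and 17: θ*₍3₎ = 1.49721, θ*₍17₎ = 2.13470.
Basic interval reflects these around s:
  lower = 2 × 1.89753 − 2.13470 = 1.66036
  upper = 2 × 1.89753 − 1.49721 = 2.29785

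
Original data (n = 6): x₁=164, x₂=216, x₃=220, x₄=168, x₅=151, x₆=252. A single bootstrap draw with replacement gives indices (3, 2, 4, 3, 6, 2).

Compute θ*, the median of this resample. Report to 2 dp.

Resample values: 220, 216, 168, 220, 252, 216.
Sorted: 168, 216, 216, 220, 220, 252
Median = average of the two middle values = 218.00

θ* = 218.00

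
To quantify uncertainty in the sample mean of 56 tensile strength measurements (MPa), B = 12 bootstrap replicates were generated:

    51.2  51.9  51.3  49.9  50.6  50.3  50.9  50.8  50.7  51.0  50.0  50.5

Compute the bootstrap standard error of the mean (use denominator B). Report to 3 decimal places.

SE* = 0.539

Bootstrap SE is the standard deviation of the 12 replicate means.
Mean of replicates: (51.2 + 51.9 + 51.3 + 49.9 + 50.6 + 50.3 + 50.9 + 50.8 + 50.7 + 51.0 + 50.0 + 50.5) / 12 = 609.1000 / 12 = 50.7583
Sum of squared deviations: (+0.4417)² + (+1.1417)² + (+0.5417)² + (−0.8583)² + (−0.1583)² + (−0.4583)² + (+0.1417)² + (+0.0417)² + (−0.0583)² + (+0.2417)² + (−0.7583)² + (−0.2583)² = 3.4892
Variance = 3.4892 / 12 = 0.2908
SE* = √0.2908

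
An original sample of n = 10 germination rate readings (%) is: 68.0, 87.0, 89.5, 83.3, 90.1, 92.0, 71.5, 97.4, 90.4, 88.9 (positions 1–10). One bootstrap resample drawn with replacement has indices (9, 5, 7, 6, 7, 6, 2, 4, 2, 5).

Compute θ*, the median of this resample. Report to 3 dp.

θ* = 88.550

Resample values: 90.4, 90.1, 71.5, 92.0, 71.5, 92.0, 87.0, 83.3, 87.0, 90.1.
Sorted: 71.5, 71.5, 83.3, 87.0, 87.0, 90.1, 90.1, 90.4, 92.0, 92.0
Median = average of the two middle values = 88.550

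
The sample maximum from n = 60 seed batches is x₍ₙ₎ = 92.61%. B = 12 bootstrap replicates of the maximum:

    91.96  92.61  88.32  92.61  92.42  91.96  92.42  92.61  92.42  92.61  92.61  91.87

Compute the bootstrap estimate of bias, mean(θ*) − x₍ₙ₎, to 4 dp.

bias = −0.5750

mean(θ*) = (91.96 + 92.61 + 88.32 + 92.61 + 92.42 + 91.96 + 92.42 + 92.61 + 92.42 + 92.61 + 92.61 + 91.87) / 12 = 92.03500
bias = 92.03500 − 92.61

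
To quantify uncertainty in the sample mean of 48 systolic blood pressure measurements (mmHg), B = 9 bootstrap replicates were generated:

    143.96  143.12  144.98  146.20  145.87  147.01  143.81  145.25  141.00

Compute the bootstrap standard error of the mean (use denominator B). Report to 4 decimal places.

Bootstrap SE is the standard deviation of the 9 replicate means.
Mean of replicates: (143.96 + 143.12 + 144.98 + 146.20 + 145.87 + 147.01 + 143.81 + 145.25 + 141.00) / 9 = 1301.20000 / 9 = 144.57778
Sum of squared deviations: (−0.61778)² + (−1.45778)² + (+0.40222)² + (+1.62222)² + (+1.29222)² + (+2.43222)² + (−0.76778)² + (+0.67222)² + (−3.57778)² = 26.72756
Variance = 26.72756 / 9 = 2.96973
SE* = √2.96973

SE* = 1.7233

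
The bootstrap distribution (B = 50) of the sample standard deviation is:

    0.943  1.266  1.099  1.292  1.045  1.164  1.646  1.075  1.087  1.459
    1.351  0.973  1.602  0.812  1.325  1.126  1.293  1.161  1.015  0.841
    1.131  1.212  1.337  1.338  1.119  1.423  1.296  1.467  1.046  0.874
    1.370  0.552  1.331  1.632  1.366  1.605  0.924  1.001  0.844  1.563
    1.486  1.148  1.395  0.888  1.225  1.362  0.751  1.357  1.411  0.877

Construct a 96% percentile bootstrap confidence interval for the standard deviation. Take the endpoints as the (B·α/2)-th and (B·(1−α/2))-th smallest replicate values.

(0.552, 1.632)

Sorted replicates: 0.552, 0.751, 0.812, 0.841, 0.844, 0.874, 0.877, 0.888, 0.924, 0.943, 0.973, 1.001, 1.015, 1.045, 1.046, 1.075, 1.087, 1.099, 1.119, 1.126, 1.131, 1.148, 1.161, 1.164, 1.212, 1.225, 1.266, 1.292, 1.293, 1.296, 1.325, 1.331, 1.337, 1.338, 1.351, 1.357, 1.362, 1.366, 1.370, 1.395, 1.411, 1.423, 1.459, 1.467, 1.486, 1.563, 1.602, 1.605, 1.632, 1.646
α = 0.04; lower rank = 50 × 0.020 = 1; upper rank = 50 × 0.980 = 49.
The 1st smallest replicate is 0.552; the 49th is 1.632.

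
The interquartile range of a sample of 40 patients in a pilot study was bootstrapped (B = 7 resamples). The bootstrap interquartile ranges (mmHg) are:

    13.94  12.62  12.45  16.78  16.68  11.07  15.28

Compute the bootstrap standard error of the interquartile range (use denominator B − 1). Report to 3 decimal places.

SE* = 2.212

Bootstrap SE is the standard deviation of the 7 replicate interquartile ranges.
Mean of replicates: (13.94 + 12.62 + 12.45 + 16.78 + 16.68 + 11.07 + 15.28) / 7 = 98.8200 / 7 = 14.1171
Sum of squared deviations: (−0.1771)² + (−1.4971)² + (−1.6671)² + (+2.6629)² + (+2.5629)² + (−3.0471)² + (+1.1629)² = 29.3485
Variance = 29.3485 / 6 = 4.8914
SE* = √4.8914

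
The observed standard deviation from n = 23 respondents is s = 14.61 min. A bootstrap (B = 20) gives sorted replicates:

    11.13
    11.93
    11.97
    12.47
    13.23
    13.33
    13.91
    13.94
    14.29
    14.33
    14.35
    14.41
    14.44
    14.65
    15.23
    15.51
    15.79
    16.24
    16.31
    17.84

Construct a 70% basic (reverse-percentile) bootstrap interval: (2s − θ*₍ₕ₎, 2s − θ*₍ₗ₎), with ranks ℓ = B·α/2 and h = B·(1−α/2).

Percentile endpoints at ranks 3 and 17: θ*₍3₎ = 11.97, θ*₍17₎ = 15.79.
Basic interval reflects these around s:
  lower = 2 × 14.61 − 15.79 = 13.43
  upper = 2 × 14.61 − 11.97 = 17.25

(13.43, 17.25)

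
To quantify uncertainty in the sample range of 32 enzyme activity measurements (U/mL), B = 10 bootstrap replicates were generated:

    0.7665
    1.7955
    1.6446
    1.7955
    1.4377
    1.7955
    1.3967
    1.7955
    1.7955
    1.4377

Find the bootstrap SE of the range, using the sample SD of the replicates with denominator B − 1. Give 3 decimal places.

Bootstrap SE is the standard deviation of the 10 replicate ranges.
Mean of replicates: (0.7665 + 1.7955 + 1.6446 + 1.7955 + 1.4377 + 1.7955 + 1.3967 + 1.7955 + 1.7955 + 1.4377) / 10 = 15.66070 / 10 = 1.56607
Sum of squared deviations: (−0.79957)² + (+0.22943)² + (+0.07853)² + (+0.22943)² + (−0.12837)² + (+0.22943)² + (−0.16937)² + (+0.22943)² + (+0.22943)² + (−0.12837)² = 0.97031
Variance = 0.97031 / 9 = 0.10781
SE* = √0.10781

SE* = 0.328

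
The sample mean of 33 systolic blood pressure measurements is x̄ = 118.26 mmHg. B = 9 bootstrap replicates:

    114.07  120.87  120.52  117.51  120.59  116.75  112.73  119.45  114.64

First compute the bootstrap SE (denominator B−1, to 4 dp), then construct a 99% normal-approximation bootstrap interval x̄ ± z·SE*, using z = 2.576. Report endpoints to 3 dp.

Mean of replicates = 117.4589; sum of squared deviations = 77.0727; SE* = √(77.0727/8) = 3.1039
Margin = 2.576 × 3.1039 = 7.9956
Interval: 118.26 ± 7.9956

(110.264, 126.256)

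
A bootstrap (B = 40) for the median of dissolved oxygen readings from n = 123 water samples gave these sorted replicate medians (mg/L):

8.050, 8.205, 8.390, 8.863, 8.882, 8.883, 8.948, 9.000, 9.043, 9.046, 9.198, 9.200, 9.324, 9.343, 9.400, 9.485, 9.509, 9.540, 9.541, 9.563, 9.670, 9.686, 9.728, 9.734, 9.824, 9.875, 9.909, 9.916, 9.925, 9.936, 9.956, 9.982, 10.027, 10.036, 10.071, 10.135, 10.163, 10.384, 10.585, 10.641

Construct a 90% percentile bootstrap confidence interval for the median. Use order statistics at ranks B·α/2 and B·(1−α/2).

(8.205, 10.384)

α = 0.10; lower rank = 40 × 0.050 = 2; upper rank = 40 × 0.950 = 38.
The 2nd smallest replicate is 8.205; the 38th is 10.384.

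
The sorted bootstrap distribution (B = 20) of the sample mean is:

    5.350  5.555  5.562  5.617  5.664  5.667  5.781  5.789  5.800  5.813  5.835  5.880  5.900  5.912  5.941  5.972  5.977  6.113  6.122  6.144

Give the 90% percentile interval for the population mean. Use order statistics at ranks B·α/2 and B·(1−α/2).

(5.350, 6.122)

α = 0.10; lower rank = 20 × 0.050 = 1; upper rank = 20 × 0.950 = 19.
The 1st smallest replicate is 5.350; the 19th is 6.122.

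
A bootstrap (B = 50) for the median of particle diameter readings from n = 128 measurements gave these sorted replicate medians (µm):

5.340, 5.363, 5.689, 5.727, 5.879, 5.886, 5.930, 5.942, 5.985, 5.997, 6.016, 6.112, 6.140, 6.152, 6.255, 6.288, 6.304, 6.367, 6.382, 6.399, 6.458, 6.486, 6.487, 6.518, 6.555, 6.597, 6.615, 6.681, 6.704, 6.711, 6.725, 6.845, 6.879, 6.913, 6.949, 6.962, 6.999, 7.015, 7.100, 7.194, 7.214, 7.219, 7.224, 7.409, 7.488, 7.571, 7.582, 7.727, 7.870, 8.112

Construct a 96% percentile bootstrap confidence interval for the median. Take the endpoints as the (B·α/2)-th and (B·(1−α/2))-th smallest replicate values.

α = 0.04; lower rank = 50 × 0.020 = 1; upper rank = 50 × 0.980 = 49.
The 1st smallest replicate is 5.340; the 49th is 7.870.

(5.340, 7.870)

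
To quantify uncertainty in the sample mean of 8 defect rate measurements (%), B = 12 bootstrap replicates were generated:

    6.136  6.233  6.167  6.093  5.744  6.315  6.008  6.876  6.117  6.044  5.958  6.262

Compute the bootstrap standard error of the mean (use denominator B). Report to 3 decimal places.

SE* = 0.260

Bootstrap SE is the standard deviation of the 12 replicate means.
Mean of replicates: (6.136 + 6.233 + 6.167 + 6.093 + 5.744 + 6.315 + 6.008 + 6.876 + 6.117 + 6.044 + 5.958 + 6.262) / 12 = 73.9530 / 12 = 6.1627
Sum of squared deviations: (−0.0267)² + (+0.0702)² + (+0.0042)² + (−0.0697)² + (−0.4188)² + (+0.1523)² + (−0.1547)² + (+0.7133)² + (−0.0457)² + (−0.1188)² + (−0.2047)² + (+0.0992)² = 0.8097
Variance = 0.8097 / 12 = 0.0675
SE* = √0.0675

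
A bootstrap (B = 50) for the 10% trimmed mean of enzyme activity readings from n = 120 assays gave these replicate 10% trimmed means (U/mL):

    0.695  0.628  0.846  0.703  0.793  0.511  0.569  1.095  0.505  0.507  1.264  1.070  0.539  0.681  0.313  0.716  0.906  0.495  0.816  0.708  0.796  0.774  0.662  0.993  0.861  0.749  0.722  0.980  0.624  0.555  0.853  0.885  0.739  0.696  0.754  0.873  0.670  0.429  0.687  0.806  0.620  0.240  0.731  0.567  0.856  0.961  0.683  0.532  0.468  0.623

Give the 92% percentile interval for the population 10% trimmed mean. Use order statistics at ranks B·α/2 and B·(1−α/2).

(0.313, 1.070)

Sorted replicates: 0.240, 0.313, 0.429, 0.468, 0.495, 0.505, 0.507, 0.511, 0.532, 0.539, 0.555, 0.567, 0.569, 0.620, 0.623, 0.624, 0.628, 0.662, 0.670, 0.681, 0.683, 0.687, 0.695, 0.696, 0.703, 0.708, 0.716, 0.722, 0.731, 0.739, 0.749, 0.754, 0.774, 0.793, 0.796, 0.806, 0.816, 0.846, 0.853, 0.856, 0.861, 0.873, 0.885, 0.906, 0.961, 0.980, 0.993, 1.070, 1.095, 1.264
α = 0.08; lower rank = 50 × 0.040 = 2; upper rank = 50 × 0.960 = 48.
The 2nd smallest replicate is 0.313; the 48th is 1.070.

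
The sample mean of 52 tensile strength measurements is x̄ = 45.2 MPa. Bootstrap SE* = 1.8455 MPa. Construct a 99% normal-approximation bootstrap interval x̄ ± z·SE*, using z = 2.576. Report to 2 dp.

(40.45, 49.95)

Margin = 2.576 × 1.8455 = 4.754
Interval: 45.2 ± 4.754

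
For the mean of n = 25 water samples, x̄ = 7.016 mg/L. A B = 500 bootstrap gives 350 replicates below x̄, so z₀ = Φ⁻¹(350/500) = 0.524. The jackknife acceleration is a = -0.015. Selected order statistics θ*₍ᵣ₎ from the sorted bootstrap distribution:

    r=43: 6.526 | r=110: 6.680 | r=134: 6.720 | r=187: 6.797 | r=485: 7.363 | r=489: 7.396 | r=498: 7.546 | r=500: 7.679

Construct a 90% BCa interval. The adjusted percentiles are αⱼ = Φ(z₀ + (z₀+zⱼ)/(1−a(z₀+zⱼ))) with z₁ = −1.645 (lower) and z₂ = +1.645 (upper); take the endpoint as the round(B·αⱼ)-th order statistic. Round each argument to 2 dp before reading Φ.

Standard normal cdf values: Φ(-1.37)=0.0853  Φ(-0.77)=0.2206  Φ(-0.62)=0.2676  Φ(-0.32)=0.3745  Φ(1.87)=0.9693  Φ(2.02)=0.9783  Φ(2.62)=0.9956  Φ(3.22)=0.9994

(6.720, 7.546)

Lower: z₀ + z₁ = 0.524 + (-1.645) = -1.121; 1 − a(z₀+z₁) = 1 − (-0.015)(-1.121) = 0.9832; argument = 0.524 + (-1.121)/0.9832 = -0.6162 → -0.62.
α₁ = Φ(-0.62) = 0.2676; rank = round(500 × 0.2676) = 134; θ*₍134₎ = 6.720.
Upper: z₀ + z₂ = 2.169; 1 − a(z₀+z₂) = 1.0325; argument = 2.6247 → 2.62; α₂ = 0.9956; rank = 498; θ*₍498₎ = 7.546.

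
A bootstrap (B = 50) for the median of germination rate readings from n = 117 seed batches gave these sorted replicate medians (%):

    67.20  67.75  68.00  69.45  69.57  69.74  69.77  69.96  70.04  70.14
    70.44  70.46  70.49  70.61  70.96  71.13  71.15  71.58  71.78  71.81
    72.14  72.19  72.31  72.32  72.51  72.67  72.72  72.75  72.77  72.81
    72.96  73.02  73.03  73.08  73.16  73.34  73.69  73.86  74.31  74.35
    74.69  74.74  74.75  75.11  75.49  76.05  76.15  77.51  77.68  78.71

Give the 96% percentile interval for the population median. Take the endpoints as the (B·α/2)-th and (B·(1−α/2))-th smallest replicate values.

(67.20, 77.68)

α = 0.04; lower rank = 50 × 0.020 = 1; upper rank = 50 × 0.980 = 49.
The 1st smallest replicate is 67.20; the 49th is 77.68.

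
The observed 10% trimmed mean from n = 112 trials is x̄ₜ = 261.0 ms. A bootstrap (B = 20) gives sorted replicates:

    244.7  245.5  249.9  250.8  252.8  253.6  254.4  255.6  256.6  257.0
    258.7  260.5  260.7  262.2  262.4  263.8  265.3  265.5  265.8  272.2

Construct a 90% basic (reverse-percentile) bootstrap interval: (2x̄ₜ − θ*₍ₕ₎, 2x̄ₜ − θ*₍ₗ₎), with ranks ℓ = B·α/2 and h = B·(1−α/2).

Percentile endpoints at ranks 1 and 19: θ*₍1₎ = 244.7, θ*₍19₎ = 265.8.
Basic interval reflects these around x̄ₜ:
  lower = 2 × 261.0 − 265.8 = 256.2
  upper = 2 × 261.0 − 244.7 = 277.3

(256.2, 277.3)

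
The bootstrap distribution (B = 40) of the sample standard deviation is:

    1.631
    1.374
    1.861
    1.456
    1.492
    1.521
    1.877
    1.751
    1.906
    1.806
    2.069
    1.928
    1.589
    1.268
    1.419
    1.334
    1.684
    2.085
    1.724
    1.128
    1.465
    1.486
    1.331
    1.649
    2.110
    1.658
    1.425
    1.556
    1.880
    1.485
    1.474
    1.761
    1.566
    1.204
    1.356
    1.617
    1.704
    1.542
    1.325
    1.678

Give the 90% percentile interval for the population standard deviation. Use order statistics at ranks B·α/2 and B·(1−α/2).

Sorted replicates: 1.128, 1.204, 1.268, 1.325, 1.331, 1.334, 1.356, 1.374, 1.419, 1.425, 1.456, 1.465, 1.474, 1.485, 1.486, 1.492, 1.521, 1.542, 1.556, 1.566, 1.589, 1.617, 1.631, 1.649, 1.658, 1.678, 1.684, 1.704, 1.724, 1.751, 1.761, 1.806, 1.861, 1.877, 1.880, 1.906, 1.928, 2.069, 2.085, 2.110
α = 0.10; lower rank = 40 × 0.050 = 2; upper rank = 40 × 0.950 = 38.
The 2nd smallest replicate is 1.204; the 38th is 2.069.

(1.204, 2.069)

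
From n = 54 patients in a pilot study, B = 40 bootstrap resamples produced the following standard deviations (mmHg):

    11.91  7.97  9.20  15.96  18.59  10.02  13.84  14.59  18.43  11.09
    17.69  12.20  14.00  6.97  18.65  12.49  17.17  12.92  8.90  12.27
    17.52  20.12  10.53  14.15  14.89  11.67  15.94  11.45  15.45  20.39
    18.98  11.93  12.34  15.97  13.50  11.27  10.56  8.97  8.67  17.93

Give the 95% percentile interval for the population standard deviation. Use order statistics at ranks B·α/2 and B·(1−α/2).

Sorted replicates: 6.97, 7.97, 8.67, 8.90, 8.97, 9.20, 10.02, 10.53, 10.56, 11.09, 11.27, 11.45, 11.67, 11.91, 11.93, 12.20, 12.27, 12.34, 12.49, 12.92, 13.50, 13.84, 14.00, 14.15, 14.59, 14.89, 15.45, 15.94, 15.96, 15.97, 17.17, 17.52, 17.69, 17.93, 18.43, 18.59, 18.65, 18.98, 20.12, 20.39
α = 0.05; lower rank = 40 × 0.025 = 1; upper rank = 40 × 0.975 = 39.
The 1st smallest replicate is 6.97; the 39th is 20.12.

(6.97, 20.12)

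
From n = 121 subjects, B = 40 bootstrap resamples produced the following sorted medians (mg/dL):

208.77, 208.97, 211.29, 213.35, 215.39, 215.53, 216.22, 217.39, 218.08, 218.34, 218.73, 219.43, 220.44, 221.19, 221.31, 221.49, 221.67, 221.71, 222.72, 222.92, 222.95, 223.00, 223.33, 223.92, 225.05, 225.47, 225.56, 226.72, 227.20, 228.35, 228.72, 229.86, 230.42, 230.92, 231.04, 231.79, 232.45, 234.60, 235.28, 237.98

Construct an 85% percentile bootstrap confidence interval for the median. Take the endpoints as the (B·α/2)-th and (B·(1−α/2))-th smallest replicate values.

(211.29, 232.45)

α = 0.15; lower rank = 40 × 0.075 = 3; upper rank = 40 × 0.925 = 37.
The 3rd smallest replicate is 211.29; the 37th is 232.45.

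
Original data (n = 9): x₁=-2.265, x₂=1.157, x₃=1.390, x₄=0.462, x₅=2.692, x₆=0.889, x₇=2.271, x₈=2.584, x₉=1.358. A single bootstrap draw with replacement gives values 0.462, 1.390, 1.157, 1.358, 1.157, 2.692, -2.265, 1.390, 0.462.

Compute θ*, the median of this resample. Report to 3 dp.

θ* = 1.157

Sorted: -2.265, 0.462, 0.462, 1.157, 1.157, 1.358, 1.390, 1.390, 2.692
Median = middle value = 1.157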